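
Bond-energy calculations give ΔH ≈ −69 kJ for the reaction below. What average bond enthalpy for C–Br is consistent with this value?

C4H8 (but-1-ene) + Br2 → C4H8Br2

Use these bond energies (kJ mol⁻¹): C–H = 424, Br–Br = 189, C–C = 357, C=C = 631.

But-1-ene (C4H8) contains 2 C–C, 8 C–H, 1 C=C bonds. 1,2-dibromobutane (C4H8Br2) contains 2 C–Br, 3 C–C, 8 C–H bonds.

D(C–Br) ≈ 266 kJ/mol

Let D be the C–Br bond energy.
Σ(broken) = 1×189 + 2×357 + 8×424 + 1×631 = 4926
Σ(formed) = 2×D + 3×357 + 8×424 = 4463 + 2D
ΔH = Σ(broken) − Σ(formed) = (4926) − (4463 + 2D) = +463 − 2D
Setting this equal to −69 kJ gives 2D = 532, so D = 266 kJ/mol.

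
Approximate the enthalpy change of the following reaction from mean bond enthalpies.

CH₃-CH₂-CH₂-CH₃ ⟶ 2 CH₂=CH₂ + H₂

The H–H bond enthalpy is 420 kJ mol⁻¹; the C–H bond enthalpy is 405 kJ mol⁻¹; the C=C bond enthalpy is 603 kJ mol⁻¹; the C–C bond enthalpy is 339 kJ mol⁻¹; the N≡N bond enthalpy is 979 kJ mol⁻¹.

Bonds broken (reactants):
  C–C: 3 × 339 = 1017
  C–H: 10 × 405 = 4050
  Σ(broken) = 5067 kJ
Bonds formed (products):
  C–H: 8 × 405 = 3240
  C=C: 2 × 603 = 1206
  H–H: 1 × 420 = 420
  Σ(formed) = 4866 kJ
ΔH = Σ(broken) − Σ(formed) = 5067 − 4866 = +201 kJ

ΔH ≈ +201 kJ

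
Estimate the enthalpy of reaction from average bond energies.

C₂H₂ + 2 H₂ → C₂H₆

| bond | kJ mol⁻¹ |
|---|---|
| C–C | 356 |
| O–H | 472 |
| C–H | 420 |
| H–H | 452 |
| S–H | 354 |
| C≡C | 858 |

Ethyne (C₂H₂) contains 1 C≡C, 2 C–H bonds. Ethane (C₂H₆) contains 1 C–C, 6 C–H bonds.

Bonds broken (reactants):
  C≡C: 1 × 858 = 858
  C–H: 2 × 420 = 840
  H–H: 2 × 452 = 904
  Σ(broken) = 2602 kJ
Bonds formed (products):
  C–C: 1 × 356 = 356
  C–H: 6 × 420 = 2520
  Σ(formed) = 2876 kJ
ΔH = Σ(broken) − Σ(formed) = 2602 − 2876 = −274 kJ

ΔH ≈ −274 kJ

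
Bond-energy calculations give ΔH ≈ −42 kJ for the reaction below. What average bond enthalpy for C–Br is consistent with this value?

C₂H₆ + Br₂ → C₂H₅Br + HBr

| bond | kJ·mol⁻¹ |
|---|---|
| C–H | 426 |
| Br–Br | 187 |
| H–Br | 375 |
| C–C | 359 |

Let D be the C–Br bond energy.
Σ(broken) = 1×187 + 1×359 + 6×426 = 3102
Σ(formed) = 1×D + 1×359 + 5×426 + 1×375 = 2864 + D
ΔH = Σ(broken) − Σ(formed) = (3102) − (2864 + D) = +238 − D
Setting this equal to −42 kJ gives D = 280 kJ/mol.

D(C–Br) ≈ 280 kJ/mol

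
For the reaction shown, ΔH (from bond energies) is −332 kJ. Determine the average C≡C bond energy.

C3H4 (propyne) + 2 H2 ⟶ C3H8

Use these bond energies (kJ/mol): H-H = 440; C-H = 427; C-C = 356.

Let D be the C≡C bond energy.
Σ(broken) = 1×D + 1×356 + 4×427 + 2×440 = 2944 + D
Σ(formed) = 2×356 + 8×427 = 4128
ΔH = Σ(broken) − Σ(formed) = (2944 + D) − (4128) = −1184 + D
Setting this equal to −332 kJ gives D = 852 kJ/mol.

D(C≡C) ≈ 852 kJ/mol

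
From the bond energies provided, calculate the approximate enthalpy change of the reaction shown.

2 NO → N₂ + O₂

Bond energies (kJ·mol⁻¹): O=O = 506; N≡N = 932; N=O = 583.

ΔH ≈ −272 kJ

Bonds broken (reactants):
  N=O: 2 × 583 = 1166
  Σ(broken) = 1166 kJ
Bonds formed (products):
  N≡N: 1 × 932 = 932
  O=O: 1 × 506 = 506
  Σ(formed) = 1438 kJ
ΔH = Σ(broken) − Σ(formed) = 1166 − 1438 = −272 kJ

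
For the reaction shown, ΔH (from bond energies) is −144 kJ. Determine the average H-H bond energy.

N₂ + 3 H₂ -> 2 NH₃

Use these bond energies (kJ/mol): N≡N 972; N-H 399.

D(H-H) ≈ 426 kJ/mol

Let D be the H-H bond energy.
Σ(broken) = 3×D + 1×972 = 972 + 3D
Σ(formed) = 6×399 = 2394
ΔH = Σ(broken) − Σ(formed) = (972 + 3D) − (2394) = −1422 + 3D
Setting this equal to −144 kJ gives 3D = 1278, so D = 426 kJ/mol.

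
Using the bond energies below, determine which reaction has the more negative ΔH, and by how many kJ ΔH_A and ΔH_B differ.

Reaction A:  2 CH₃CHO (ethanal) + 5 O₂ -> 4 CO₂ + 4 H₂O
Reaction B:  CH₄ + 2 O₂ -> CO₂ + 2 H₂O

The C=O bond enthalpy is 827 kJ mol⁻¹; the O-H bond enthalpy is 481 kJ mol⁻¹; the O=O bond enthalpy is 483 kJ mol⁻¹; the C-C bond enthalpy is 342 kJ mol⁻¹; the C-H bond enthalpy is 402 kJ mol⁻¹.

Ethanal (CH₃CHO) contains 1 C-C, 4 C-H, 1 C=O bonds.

Reaction A:
  Bonds broken (reactants):
    C-C: 2 × 342 = 684
    C-H: 8 × 402 = 3216
    C=O: 2 × 827 = 1654
    O=O: 5 × 483 = 2415
    Σ(broken) = 7969 kJ
  Bonds formed (products):
    C=O: 8 × 827 = 6616
    O-H: 8 × 481 = 3848
    Σ(formed) = 10464 kJ
  ΔH_A = 7969 − 10464 = −2495 kJ
Reaction B:
  Bonds broken (reactants):
    C-H: 4 × 402 = 1608
    O=O: 2 × 483 = 966
    Σ(broken) = 2574 kJ
  Bonds formed (products):
    C=O: 2 × 827 = 1654
    O-H: 4 × 481 = 1924
    Σ(formed) = 3578 kJ
  ΔH_B = 2574 − 3578 = −1004 kJ
ΔH_A − ΔH_B = −1491 kJ, so reaction A has the more negative ΔH; |ΔH_A − ΔH_B| = 1491 kJ.

Reaction A, by 1491 kJ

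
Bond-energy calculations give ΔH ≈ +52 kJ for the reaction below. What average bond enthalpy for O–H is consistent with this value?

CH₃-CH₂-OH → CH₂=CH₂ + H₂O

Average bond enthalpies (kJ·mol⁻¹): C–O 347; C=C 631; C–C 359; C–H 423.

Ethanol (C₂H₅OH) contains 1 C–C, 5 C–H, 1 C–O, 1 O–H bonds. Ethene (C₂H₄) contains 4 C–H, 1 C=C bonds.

Let D be the O–H bond energy.
Σ(broken) = 1×359 + 5×423 + 1×347 + 1×D = 2821 + D
Σ(formed) = 4×423 + 1×631 + 2×D = 2323 + 2D
ΔH = Σ(broken) − Σ(formed) = (2821 + D) − (2323 + 2D) = +498 − D
Setting this equal to +52 kJ gives D = 446 kJ/mol.

D(O–H) ≈ 446 kJ/mol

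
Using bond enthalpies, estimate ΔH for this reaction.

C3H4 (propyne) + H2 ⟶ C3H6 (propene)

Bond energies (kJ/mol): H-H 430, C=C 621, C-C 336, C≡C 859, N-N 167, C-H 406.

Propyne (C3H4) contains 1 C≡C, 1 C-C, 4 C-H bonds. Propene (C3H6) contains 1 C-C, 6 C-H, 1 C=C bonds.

ΔH ≈ −144 kJ

Bonds broken (reactants):
  C≡C: 1 × 859 = 859
  C-C: 1 × 336 = 336
  C-H: 4 × 406 = 1624
  H-H: 1 × 430 = 430
  Σ(broken) = 3249 kJ
Bonds formed (products):
  C-C: 1 × 336 = 336
  C-H: 6 × 406 = 2436
  C=C: 1 × 621 = 621
  Σ(formed) = 3393 kJ
ΔH = Σ(broken) − Σ(formed) = 3249 − 3393 = −144 kJ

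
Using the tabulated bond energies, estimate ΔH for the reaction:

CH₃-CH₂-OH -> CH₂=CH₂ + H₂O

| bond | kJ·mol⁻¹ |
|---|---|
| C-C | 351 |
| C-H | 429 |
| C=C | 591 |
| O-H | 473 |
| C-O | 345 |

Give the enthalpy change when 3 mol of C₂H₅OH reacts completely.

Bonds broken (reactants):
  C-C: 1 × 351 = 351
  C-H: 5 × 429 = 2145
  C-O: 1 × 345 = 345
  O-H: 1 × 473 = 473
  Σ(broken) = 3314 kJ
Bonds formed (products):
  C-H: 4 × 429 = 1716
  C=C: 1 × 591 = 591
  O-H: 2 × 473 = 946
  Σ(formed) = 3253 kJ
ΔH = Σ(broken) − Σ(formed) = 3314 − 3253 = +61 kJ
For 3× the reaction as written: 3 × (+61) = +183 kJ

ΔH = +183 kJ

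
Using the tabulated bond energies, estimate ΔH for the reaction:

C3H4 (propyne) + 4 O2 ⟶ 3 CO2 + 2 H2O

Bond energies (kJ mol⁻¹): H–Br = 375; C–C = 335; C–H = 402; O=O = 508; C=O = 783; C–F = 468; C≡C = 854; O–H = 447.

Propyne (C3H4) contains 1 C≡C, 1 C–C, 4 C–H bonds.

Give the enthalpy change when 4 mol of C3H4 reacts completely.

ΔH = −6628 kJ

Bonds broken (reactants):
  C≡C: 1 × 854 = 854
  C–C: 1 × 335 = 335
  C–H: 4 × 402 = 1608
  O=O: 4 × 508 = 2032
  Σ(broken) = 4829 kJ
Bonds formed (products):
  C=O: 6 × 783 = 4698
  O–H: 4 × 447 = 1788
  Σ(formed) = 6486 kJ
ΔH = Σ(broken) − Σ(formed) = 4829 − 6486 = −1657 kJ
For 4× the reaction as written: 4 × (−1657) = −6628 kJ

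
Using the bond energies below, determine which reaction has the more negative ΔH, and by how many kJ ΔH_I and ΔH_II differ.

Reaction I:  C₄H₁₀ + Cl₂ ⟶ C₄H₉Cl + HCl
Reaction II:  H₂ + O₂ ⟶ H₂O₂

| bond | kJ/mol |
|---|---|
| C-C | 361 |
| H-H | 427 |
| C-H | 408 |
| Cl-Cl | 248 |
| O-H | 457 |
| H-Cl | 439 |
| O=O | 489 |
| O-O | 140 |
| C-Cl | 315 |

Reaction II, by 40 kJ

Reaction I:
  Bonds broken (reactants):
    C-C: 3 × 361 = 1083
    C-H: 10 × 408 = 4080
    Cl-Cl: 1 × 248 = 248
    Σ(broken) = 5411 kJ
  Bonds formed (products):
    C-C: 3 × 361 = 1083
    C-Cl: 1 × 315 = 315
    C-H: 9 × 408 = 3672
    H-Cl: 1 × 439 = 439
    Σ(formed) = 5509 kJ
  ΔH_I = 5411 − 5509 = −98 kJ
Reaction II:
  Bonds broken (reactants):
    H-H: 1 × 427 = 427
    O=O: 1 × 489 = 489
    Σ(broken) = 916 kJ
  Bonds formed (products):
    O-H: 2 × 457 = 914
    O-O: 1 × 140 = 140
    Σ(formed) = 1054 kJ
  ΔH_II = 916 − 1054 = −138 kJ
ΔH_I − ΔH_II = +40 kJ, so reaction II has the more negative ΔH; |ΔH_I − ΔH_II| = 40 kJ.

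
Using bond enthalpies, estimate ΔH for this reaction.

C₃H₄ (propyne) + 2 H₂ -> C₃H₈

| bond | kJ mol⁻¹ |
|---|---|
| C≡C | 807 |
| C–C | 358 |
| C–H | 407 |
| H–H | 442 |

Bonds broken (reactants):
  C≡C: 1 × 807 = 807
  C–C: 1 × 358 = 358
  C–H: 4 × 407 = 1628
  H–H: 2 × 442 = 884
  Σ(broken) = 3677 kJ
Bonds formed (products):
  C–C: 2 × 358 = 716
  C–H: 8 × 407 = 3256
  Σ(formed) = 3972 kJ
ΔH = Σ(broken) − Σ(formed) = 3677 − 3972 = −295 kJ

ΔH ≈ −295 kJ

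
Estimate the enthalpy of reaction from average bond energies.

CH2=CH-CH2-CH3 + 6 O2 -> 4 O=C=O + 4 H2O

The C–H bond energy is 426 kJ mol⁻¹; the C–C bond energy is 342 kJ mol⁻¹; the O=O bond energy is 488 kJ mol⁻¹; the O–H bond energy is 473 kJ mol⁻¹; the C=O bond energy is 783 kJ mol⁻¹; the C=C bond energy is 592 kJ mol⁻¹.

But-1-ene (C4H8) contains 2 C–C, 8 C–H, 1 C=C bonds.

ΔH ≈ −2436 kJ

Bonds broken (reactants):
  C–C: 2 × 342 = 684
  C–H: 8 × 426 = 3408
  C=C: 1 × 592 = 592
  O=O: 6 × 488 = 2928
  Σ(broken) = 7612 kJ
Bonds formed (products):
  C=O: 8 × 783 = 6264
  O–H: 8 × 473 = 3784
  Σ(formed) = 10048 kJ
ΔH = Σ(broken) − Σ(formed) = 7612 − 10048 = −2436 kJ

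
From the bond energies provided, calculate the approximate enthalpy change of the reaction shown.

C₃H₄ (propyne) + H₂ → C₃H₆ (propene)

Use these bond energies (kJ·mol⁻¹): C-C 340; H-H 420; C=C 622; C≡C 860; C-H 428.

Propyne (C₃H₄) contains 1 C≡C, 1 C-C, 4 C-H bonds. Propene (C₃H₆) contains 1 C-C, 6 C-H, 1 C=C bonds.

Bonds broken (reactants):
  C≡C: 1 × 860 = 860
  C-C: 1 × 340 = 340
  C-H: 4 × 428 = 1712
  H-H: 1 × 420 = 420
  Σ(broken) = 3332 kJ
Bonds formed (products):
  C-C: 1 × 340 = 340
  C-H: 6 × 428 = 2568
  C=C: 1 × 622 = 622
  Σ(formed) = 3530 kJ
ΔH = Σ(broken) − Σ(formed) = 3332 − 3530 = −198 kJ

ΔH ≈ −198 kJ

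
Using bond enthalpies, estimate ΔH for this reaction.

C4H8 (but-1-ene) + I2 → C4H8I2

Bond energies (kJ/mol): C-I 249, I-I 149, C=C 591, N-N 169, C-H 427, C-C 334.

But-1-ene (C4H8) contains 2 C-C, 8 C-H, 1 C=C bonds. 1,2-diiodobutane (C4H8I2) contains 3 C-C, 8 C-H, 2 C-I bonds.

ΔH ≈ −92 kJ

Bonds broken (reactants):
  C-C: 2 × 334 = 668
  C-H: 8 × 427 = 3416
  C=C: 1 × 591 = 591
  I-I: 1 × 149 = 149
  Σ(broken) = 4824 kJ
Bonds formed (products):
  C-C: 3 × 334 = 1002
  C-H: 8 × 427 = 3416
  C-I: 2 × 249 = 498
  Σ(formed) = 4916 kJ
ΔH = Σ(broken) − Σ(formed) = 4824 − 4916 = −92 kJ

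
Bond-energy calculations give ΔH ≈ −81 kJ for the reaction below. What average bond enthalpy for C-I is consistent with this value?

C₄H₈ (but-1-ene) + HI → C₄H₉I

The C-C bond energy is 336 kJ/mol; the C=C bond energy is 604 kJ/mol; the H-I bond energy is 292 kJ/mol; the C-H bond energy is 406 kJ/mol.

D(C-I) ≈ 235 kJ/mol

Let D be the C-I bond energy.
Σ(broken) = 2×336 + 8×406 + 1×604 + 1×292 = 4816
Σ(formed) = 3×336 + 9×406 + 1×D = 4662 + D
ΔH = Σ(broken) − Σ(formed) = (4816) − (4662 + D) = +154 − D
Setting this equal to −81 kJ gives D = 235 kJ/mol.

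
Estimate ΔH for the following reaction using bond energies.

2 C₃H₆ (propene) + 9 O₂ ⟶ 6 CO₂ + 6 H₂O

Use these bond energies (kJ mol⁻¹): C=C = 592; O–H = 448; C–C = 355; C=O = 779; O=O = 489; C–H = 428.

Bonds broken (reactants):
  C–C: 2 × 355 = 710
  C–H: 12 × 428 = 5136
  C=C: 2 × 592 = 1184
  O=O: 9 × 489 = 4401
  Σ(broken) = 11431 kJ
Bonds formed (products):
  C=O: 12 × 779 = 9348
  O–H: 12 × 448 = 5376
  Σ(formed) = 14724 kJ
ΔH = Σ(broken) − Σ(formed) = 11431 − 14724 = −3293 kJ

ΔH ≈ −3293 kJ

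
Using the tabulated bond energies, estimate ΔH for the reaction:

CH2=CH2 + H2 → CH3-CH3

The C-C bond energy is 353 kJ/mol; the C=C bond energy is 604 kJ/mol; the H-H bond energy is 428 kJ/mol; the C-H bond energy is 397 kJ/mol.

Bonds broken (reactants):
  C-H: 4 × 397 = 1588
  C=C: 1 × 604 = 604
  H-H: 1 × 428 = 428
  Σ(broken) = 2620 kJ
Bonds formed (products):
  C-C: 1 × 353 = 353
  C-H: 6 × 397 = 2382
  Σ(formed) = 2735 kJ
ΔH = Σ(broken) − Σ(formed) = 2620 − 2735 = −115 kJ

ΔH ≈ −115 kJ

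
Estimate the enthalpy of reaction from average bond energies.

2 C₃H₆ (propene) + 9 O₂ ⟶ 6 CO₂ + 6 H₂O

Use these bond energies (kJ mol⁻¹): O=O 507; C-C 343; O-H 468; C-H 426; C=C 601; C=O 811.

Bonds broken (reactants):
  C-C: 2 × 343 = 686
  C-H: 12 × 426 = 5112
  C=C: 2 × 601 = 1202
  O=O: 9 × 507 = 4563
  Σ(broken) = 11563 kJ
Bonds formed (products):
  C=O: 12 × 811 = 9732
  O-H: 12 × 468 = 5616
  Σ(formed) = 15348 kJ
ΔH = Σ(broken) − Σ(formed) = 11563 − 15348 = −3785 kJ

ΔH ≈ −3785 kJ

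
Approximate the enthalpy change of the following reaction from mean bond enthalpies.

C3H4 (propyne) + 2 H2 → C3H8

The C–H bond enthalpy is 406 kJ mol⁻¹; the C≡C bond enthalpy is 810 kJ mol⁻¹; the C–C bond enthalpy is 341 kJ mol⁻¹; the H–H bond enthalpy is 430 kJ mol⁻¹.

ΔH ≈ −295 kJ

Bonds broken (reactants):
  C≡C: 1 × 810 = 810
  C–C: 1 × 341 = 341
  C–H: 4 × 406 = 1624
  H–H: 2 × 430 = 860
  Σ(broken) = 3635 kJ
Bonds formed (products):
  C–C: 2 × 341 = 682
  C–H: 8 × 406 = 3248
  Σ(formed) = 3930 kJ
ΔH = Σ(broken) − Σ(formed) = 3635 − 3930 = −295 kJ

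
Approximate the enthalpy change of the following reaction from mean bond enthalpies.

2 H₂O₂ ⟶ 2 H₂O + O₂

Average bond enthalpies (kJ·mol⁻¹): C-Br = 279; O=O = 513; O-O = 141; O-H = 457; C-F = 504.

ΔH ≈ −231 kJ

Bonds broken (reactants):
  O-H: 4 × 457 = 1828
  O-O: 2 × 141 = 282
  Σ(broken) = 2110 kJ
Bonds formed (products):
  O-H: 4 × 457 = 1828
  O=O: 1 × 513 = 513
  Σ(formed) = 2341 kJ
ΔH = Σ(broken) − Σ(formed) = 2110 − 2341 = −231 kJ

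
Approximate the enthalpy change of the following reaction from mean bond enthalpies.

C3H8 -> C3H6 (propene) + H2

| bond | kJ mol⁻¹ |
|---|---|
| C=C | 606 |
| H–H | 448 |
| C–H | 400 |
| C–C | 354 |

Bonds broken (reactants):
  C–C: 2 × 354 = 708
  C–H: 8 × 400 = 3200
  Σ(broken) = 3908 kJ
Bonds formed (products):
  C–C: 1 × 354 = 354
  C–H: 6 × 400 = 2400
  C=C: 1 × 606 = 606
  H–H: 1 × 448 = 448
  Σ(formed) = 3808 kJ
ΔH = Σ(broken) − Σ(formed) = 3908 − 3808 = +100 kJ

ΔH ≈ +100 kJ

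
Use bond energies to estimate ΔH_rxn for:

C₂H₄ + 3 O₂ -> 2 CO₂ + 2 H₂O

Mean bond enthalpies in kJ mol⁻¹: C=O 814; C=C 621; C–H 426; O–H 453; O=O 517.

Bonds broken (reactants):
  C–H: 4 × 426 = 1704
  C=C: 1 × 621 = 621
  O=O: 3 × 517 = 1551
  Σ(broken) = 3876 kJ
Bonds formed (products):
  C=O: 4 × 814 = 3256
  O–H: 4 × 453 = 1812
  Σ(formed) = 5068 kJ
ΔH = Σ(broken) − Σ(formed) = 3876 − 5068 = −1192 kJ

ΔH ≈ −1192 kJ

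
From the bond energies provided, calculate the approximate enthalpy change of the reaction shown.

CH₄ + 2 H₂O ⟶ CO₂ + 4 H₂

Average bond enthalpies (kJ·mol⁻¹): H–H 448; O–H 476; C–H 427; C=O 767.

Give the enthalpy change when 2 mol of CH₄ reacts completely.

ΔH = +572 kJ

Bonds broken (reactants):
  C–H: 4 × 427 = 1708
  O–H: 4 × 476 = 1904
  Σ(broken) = 3612 kJ
Bonds formed (products):
  C=O: 2 × 767 = 1534
  H–H: 4 × 448 = 1792
  Σ(formed) = 3326 kJ
ΔH = Σ(broken) − Σ(formed) = 3612 − 3326 = +286 kJ
For 2× the reaction as written: 2 × (+286) = +572 kJ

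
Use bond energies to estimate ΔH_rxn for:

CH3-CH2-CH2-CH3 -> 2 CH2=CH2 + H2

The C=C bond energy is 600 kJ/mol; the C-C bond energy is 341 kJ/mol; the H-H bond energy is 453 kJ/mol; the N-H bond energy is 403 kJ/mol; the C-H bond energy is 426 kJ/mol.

Bonds broken (reactants):
  C-C: 3 × 341 = 1023
  C-H: 10 × 426 = 4260
  Σ(broken) = 5283 kJ
Bonds formed (products):
  C-H: 8 × 426 = 3408
  C=C: 2 × 600 = 1200
  H-H: 1 × 453 = 453
  Σ(formed) = 5061 kJ
ΔH = Σ(broken) − Σ(formed) = 5283 − 5061 = +222 kJ

ΔH ≈ +222 kJ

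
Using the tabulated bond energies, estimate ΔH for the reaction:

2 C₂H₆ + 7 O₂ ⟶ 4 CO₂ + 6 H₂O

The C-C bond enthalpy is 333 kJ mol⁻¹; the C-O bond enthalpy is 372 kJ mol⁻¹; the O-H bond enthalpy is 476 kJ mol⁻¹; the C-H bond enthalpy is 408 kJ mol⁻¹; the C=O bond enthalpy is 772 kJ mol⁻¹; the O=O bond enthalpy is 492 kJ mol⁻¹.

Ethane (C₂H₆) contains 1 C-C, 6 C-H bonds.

ΔH ≈ −2882 kJ

Bonds broken (reactants):
  C-C: 2 × 333 = 666
  C-H: 12 × 408 = 4896
  O=O: 7 × 492 = 3444
  Σ(broken) = 9006 kJ
Bonds formed (products):
  C=O: 8 × 772 = 6176
  O-H: 12 × 476 = 5712
  Σ(formed) = 11888 kJ
ΔH = Σ(broken) − Σ(formed) = 9006 − 11888 = −2882 kJ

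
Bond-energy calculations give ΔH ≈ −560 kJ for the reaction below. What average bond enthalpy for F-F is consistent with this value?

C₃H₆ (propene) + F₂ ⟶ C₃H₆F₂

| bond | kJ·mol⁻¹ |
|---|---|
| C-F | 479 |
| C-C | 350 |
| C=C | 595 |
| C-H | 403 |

D(F-F) ≈ 153 kJ/mol

Let D be the F-F bond energy.
Σ(broken) = 1×350 + 6×403 + 1×595 + 1×D = 3363 + D
Σ(formed) = 2×350 + 2×479 + 6×403 = 4076
ΔH = Σ(broken) − Σ(formed) = (3363 + D) − (4076) = −713 + D
Setting this equal to −560 kJ gives D = 153 kJ/mol.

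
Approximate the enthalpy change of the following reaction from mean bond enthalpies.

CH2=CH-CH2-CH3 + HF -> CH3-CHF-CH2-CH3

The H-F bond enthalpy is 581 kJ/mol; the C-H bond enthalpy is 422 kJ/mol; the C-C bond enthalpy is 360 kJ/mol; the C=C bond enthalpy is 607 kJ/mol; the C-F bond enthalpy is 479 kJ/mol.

ΔH ≈ −73 kJ

Bonds broken (reactants):
  C-C: 2 × 360 = 720
  C-H: 8 × 422 = 3376
  C=C: 1 × 607 = 607
  H-F: 1 × 581 = 581
  Σ(broken) = 5284 kJ
Bonds formed (products):
  C-C: 3 × 360 = 1080
  C-F: 1 × 479 = 479
  C-H: 9 × 422 = 3798
  Σ(formed) = 5357 kJ
ΔH = Σ(broken) − Σ(formed) = 5284 − 5357 = −73 kJ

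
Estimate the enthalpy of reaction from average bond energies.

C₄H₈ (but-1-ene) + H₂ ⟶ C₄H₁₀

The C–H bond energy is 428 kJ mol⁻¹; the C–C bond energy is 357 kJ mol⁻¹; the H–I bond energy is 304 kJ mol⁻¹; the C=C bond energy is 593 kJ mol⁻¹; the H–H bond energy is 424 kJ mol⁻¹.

Bonds broken (reactants):
  C–C: 2 × 357 = 714
  C–H: 8 × 428 = 3424
  C=C: 1 × 593 = 593
  H–H: 1 × 424 = 424
  Σ(broken) = 5155 kJ
Bonds formed (products):
  C–C: 3 × 357 = 1071
  C–H: 10 × 428 = 4280
  Σ(formed) = 5351 kJ
ΔH = Σ(broken) − Σ(formed) = 5155 − 5351 = −196 kJ

ΔH ≈ −196 kJ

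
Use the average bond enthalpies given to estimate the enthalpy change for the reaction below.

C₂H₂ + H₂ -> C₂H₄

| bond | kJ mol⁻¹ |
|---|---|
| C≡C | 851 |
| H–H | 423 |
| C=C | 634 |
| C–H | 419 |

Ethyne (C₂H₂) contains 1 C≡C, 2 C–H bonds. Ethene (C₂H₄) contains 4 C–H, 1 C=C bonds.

Bonds broken (reactants):
  C≡C: 1 × 851 = 851
  C–H: 2 × 419 = 838
  H–H: 1 × 423 = 423
  Σ(broken) = 2112 kJ
Bonds formed (products):
  C–H: 4 × 419 = 1676
  C=C: 1 × 634 = 634
  Σ(formed) = 2310 kJ
ΔH = Σ(broken) − Σ(formed) = 2112 − 2310 = −198 kJ

ΔH ≈ −198 kJ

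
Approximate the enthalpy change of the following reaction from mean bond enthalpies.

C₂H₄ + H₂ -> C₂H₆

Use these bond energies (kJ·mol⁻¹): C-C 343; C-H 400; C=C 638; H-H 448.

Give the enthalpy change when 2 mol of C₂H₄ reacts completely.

Bonds broken (reactants):
  C-H: 4 × 400 = 1600
  C=C: 1 × 638 = 638
  H-H: 1 × 448 = 448
  Σ(broken) = 2686 kJ
Bonds formed (products):
  C-C: 1 × 343 = 343
  C-H: 6 × 400 = 2400
  Σ(formed) = 2743 kJ
ΔH = Σ(broken) − Σ(formed) = 2686 − 2743 = −57 kJ
For 2× the reaction as written: 2 × (−57) = −114 kJ

ΔH = −114 kJ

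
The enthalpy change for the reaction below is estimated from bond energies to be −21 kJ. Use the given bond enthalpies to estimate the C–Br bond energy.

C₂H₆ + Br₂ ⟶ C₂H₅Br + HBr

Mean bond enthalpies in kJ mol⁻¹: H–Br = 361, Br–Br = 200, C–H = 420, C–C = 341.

D(C–Br) ≈ 280 kJ/mol

Let D be the C–Br bond energy.
Σ(broken) = 1×200 + 1×341 + 6×420 = 3061
Σ(formed) = 1×D + 1×341 + 5×420 + 1×361 = 2802 + D
ΔH = Σ(broken) − Σ(formed) = (3061) − (2802 + D) = +259 − D
Setting this equal to −21 kJ gives D = 280 kJ/mol.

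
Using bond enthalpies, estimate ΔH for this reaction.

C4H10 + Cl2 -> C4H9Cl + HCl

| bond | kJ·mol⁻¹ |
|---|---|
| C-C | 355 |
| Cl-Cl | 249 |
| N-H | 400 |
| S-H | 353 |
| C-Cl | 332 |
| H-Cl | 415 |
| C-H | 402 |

Bonds broken (reactants):
  C-C: 3 × 355 = 1065
  C-H: 10 × 402 = 4020
  Cl-Cl: 1 × 249 = 249
  Σ(broken) = 5334 kJ
Bonds formed (products):
  C-C: 3 × 355 = 1065
  C-Cl: 1 × 332 = 332
  C-H: 9 × 402 = 3618
  H-Cl: 1 × 415 = 415
  Σ(formed) = 5430 kJ
ΔH = Σ(broken) − Σ(formed) = 5334 − 5430 = −96 kJ

ΔH ≈ −96 kJ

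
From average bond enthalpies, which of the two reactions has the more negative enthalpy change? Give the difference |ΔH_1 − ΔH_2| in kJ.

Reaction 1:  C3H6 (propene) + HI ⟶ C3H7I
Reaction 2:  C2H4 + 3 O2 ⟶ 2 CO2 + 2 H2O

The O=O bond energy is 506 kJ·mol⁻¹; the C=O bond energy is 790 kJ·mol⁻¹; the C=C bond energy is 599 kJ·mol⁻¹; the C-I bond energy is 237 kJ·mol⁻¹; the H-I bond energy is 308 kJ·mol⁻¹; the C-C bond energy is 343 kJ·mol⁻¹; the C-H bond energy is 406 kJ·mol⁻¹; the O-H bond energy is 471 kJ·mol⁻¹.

Reaction 1:
  Bonds broken (reactants):
    C-C: 1 × 343 = 343
    C-H: 6 × 406 = 2436
    C=C: 1 × 599 = 599
    H-I: 1 × 308 = 308
    Σ(broken) = 3686 kJ
  Bonds formed (products):
    C-C: 2 × 343 = 686
    C-H: 7 × 406 = 2842
    C-I: 1 × 237 = 237
    Σ(formed) = 3765 kJ
  ΔH_1 = 3686 − 3765 = −79 kJ
Reaction 2:
  Bonds broken (reactants):
    C-H: 4 × 406 = 1624
    C=C: 1 × 599 = 599
    O=O: 3 × 506 = 1518
    Σ(broken) = 3741 kJ
  Bonds formed (products):
    C=O: 4 × 790 = 3160
    O-H: 4 × 471 = 1884
    Σ(formed) = 5044 kJ
  ΔH_2 = 3741 − 5044 = −1303 kJ
ΔH_1 − ΔH_2 = +1224 kJ, so reaction 2 has the more negative ΔH; |ΔH_1 − ΔH_2| = 1224 kJ.

Reaction 2, by 1224 kJ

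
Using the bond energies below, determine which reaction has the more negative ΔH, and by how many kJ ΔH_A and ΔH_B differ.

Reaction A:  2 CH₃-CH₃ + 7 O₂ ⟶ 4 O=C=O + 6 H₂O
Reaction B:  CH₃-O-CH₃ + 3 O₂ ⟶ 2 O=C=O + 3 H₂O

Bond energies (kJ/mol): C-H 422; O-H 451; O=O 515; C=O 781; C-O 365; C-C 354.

Reaction A:
  Bonds broken (reactants):
    C-C: 2 × 354 = 708
    C-H: 12 × 422 = 5064
    O=O: 7 × 515 = 3605
    Σ(broken) = 9377 kJ
  Bonds formed (products):
    C=O: 8 × 781 = 6248
    O-H: 12 × 451 = 5412
    Σ(formed) = 11660 kJ
  ΔH_A = 9377 − 11660 = −2283 kJ
Reaction B:
  Bonds broken (reactants):
    C-H: 6 × 422 = 2532
    C-O: 2 × 365 = 730
    O=O: 3 × 515 = 1545
    Σ(broken) = 4807 kJ
  Bonds formed (products):
    C=O: 4 × 781 = 3124
    O-H: 6 × 451 = 2706
    Σ(formed) = 5830 kJ
  ΔH_B = 4807 − 5830 = −1023 kJ
ΔH_A − ΔH_B = −1260 kJ, so reaction A has the more negative ΔH; |ΔH_A − ΔH_B| = 1260 kJ.

Reaction A, by 1260 kJ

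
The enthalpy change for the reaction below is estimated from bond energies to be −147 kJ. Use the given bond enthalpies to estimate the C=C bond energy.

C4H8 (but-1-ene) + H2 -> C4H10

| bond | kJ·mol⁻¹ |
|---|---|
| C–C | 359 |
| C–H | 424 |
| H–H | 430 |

D(C=C) ≈ 630 kJ/mol

Let D be the C=C bond energy.
Σ(broken) = 2×359 + 8×424 + 1×D + 1×430 = 4540 + D
Σ(formed) = 3×359 + 10×424 = 5317
ΔH = Σ(broken) − Σ(formed) = (4540 + D) − (5317) = −777 + D
Setting this equal to −147 kJ gives D = 630 kJ/mol.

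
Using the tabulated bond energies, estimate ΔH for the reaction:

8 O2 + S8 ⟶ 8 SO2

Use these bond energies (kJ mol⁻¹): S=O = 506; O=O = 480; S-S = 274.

ΔH ≈ −2064 kJ

Bonds broken (reactants):
  O=O: 8 × 480 = 3840
  S-S: 8 × 274 = 2192
  Σ(broken) = 6032 kJ
Bonds formed (products):
  S=O: 16 × 506 = 8096
  Σ(formed) = 8096 kJ
ΔH = Σ(broken) − Σ(formed) = 6032 − 8096 = −2064 kJ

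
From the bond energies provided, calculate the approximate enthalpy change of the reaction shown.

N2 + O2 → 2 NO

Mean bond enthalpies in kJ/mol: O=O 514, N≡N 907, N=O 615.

Bonds broken (reactants):
  N≡N: 1 × 907 = 907
  O=O: 1 × 514 = 514
  Σ(broken) = 1421 kJ
Bonds formed (products):
  N=O: 2 × 615 = 1230
  Σ(formed) = 1230 kJ
ΔH = Σ(broken) − Σ(formed) = 1421 − 1230 = +191 kJ

ΔH ≈ +191 kJ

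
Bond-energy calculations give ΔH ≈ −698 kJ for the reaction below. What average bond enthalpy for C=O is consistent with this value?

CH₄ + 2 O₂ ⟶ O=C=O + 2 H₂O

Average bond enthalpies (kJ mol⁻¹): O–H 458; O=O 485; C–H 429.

Let D be the C=O bond energy.
Σ(broken) = 4×429 + 2×485 = 2686
Σ(formed) = 2×D + 4×458 = 1832 + 2D
ΔH = Σ(broken) − Σ(formed) = (2686) − (1832 + 2D) = +854 − 2D
Setting this equal to −698 kJ gives 2D = 1552, so D = 776 kJ/mol.

D(C=O) ≈ 776 kJ/mol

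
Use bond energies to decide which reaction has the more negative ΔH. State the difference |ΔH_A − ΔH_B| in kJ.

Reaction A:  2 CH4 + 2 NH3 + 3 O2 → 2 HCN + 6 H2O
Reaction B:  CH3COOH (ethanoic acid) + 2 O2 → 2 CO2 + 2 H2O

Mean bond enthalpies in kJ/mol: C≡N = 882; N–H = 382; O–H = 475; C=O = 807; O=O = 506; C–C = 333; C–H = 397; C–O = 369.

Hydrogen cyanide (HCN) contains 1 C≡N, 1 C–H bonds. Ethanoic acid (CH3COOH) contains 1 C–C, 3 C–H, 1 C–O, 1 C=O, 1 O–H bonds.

Reaction A:
  Bonds broken (reactants):
    C–H: 8 × 397 = 3176
    N–H: 6 × 382 = 2292
    O=O: 3 × 506 = 1518
    Σ(broken) = 6986 kJ
  Bonds formed (products):
    C≡N: 2 × 882 = 1764
    C–H: 2 × 397 = 794
    O–H: 12 × 475 = 5700
    Σ(formed) = 8258 kJ
  ΔH_A = 6986 − 8258 = −1272 kJ
Reaction B:
  Bonds broken (reactants):
    C–C: 1 × 333 = 333
    C–H: 3 × 397 = 1191
    C–O: 1 × 369 = 369
    C=O: 1 × 807 = 807
    O–H: 1 × 475 = 475
    O=O: 2 × 506 = 1012
    Σ(broken) = 4187 kJ
  Bonds formed (products):
    C=O: 4 × 807 = 3228
    O–H: 4 × 475 = 1900
    Σ(formed) = 5128 kJ
  ΔH_B = 4187 − 5128 = −941 kJ
ΔH_A − ΔH_B = −331 kJ, so reaction A has the more negative ΔH; |ΔH_A − ΔH_B| = 331 kJ.

Reaction A, by 331 kJ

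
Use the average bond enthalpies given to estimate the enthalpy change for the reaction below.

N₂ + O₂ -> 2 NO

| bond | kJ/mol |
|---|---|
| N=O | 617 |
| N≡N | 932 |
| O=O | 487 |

ΔH ≈ +185 kJ

Bonds broken (reactants):
  N≡N: 1 × 932 = 932
  O=O: 1 × 487 = 487
  Σ(broken) = 1419 kJ
Bonds formed (products):
  N=O: 2 × 617 = 1234
  Σ(formed) = 1234 kJ
ΔH = Σ(broken) − Σ(formed) = 1419 − 1234 = +185 kJ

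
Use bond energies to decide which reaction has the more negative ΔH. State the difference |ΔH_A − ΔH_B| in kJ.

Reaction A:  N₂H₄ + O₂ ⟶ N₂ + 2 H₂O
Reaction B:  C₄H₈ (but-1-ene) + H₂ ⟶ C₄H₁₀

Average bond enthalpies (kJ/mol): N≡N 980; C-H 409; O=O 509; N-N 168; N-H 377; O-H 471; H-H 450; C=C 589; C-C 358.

Reaction A, by 542 kJ

Reaction A:
  Bonds broken (reactants):
    N-H: 4 × 377 = 1508
    N-N: 1 × 168 = 168
    O=O: 1 × 509 = 509
    Σ(broken) = 2185 kJ
  Bonds formed (products):
    N≡N: 1 × 980 = 980
    O-H: 4 × 471 = 1884
    Σ(formed) = 2864 kJ
  ΔH_A = 2185 − 2864 = −679 kJ
Reaction B:
  Bonds broken (reactants):
    C-C: 2 × 358 = 716
    C-H: 8 × 409 = 3272
    C=C: 1 × 589 = 589
    H-H: 1 × 450 = 450
    Σ(broken) = 5027 kJ
  Bonds formed (products):
    C-C: 3 × 358 = 1074
    C-H: 10 × 409 = 4090
    Σ(formed) = 5164 kJ
  ΔH_B = 5027 − 5164 = −137 kJ
ΔH_A − ΔH_B = −542 kJ, so reaction A has the more negative ΔH; |ΔH_A − ΔH_B| = 542 kJ.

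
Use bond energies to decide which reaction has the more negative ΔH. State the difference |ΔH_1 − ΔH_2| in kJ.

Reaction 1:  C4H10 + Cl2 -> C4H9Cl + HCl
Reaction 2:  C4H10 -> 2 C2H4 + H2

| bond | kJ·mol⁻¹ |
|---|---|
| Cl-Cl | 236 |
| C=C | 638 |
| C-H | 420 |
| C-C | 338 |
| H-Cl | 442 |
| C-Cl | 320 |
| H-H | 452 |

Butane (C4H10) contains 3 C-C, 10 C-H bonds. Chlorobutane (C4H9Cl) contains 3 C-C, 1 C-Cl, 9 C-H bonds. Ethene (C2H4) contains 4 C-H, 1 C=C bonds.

Reaction 1, by 232 kJ

Reaction 1:
  Bonds broken (reactants):
    C-C: 3 × 338 = 1014
    C-H: 10 × 420 = 4200
    Cl-Cl: 1 × 236 = 236
    Σ(broken) = 5450 kJ
  Bonds formed (products):
    C-C: 3 × 338 = 1014
    C-Cl: 1 × 320 = 320
    C-H: 9 × 420 = 3780
    H-Cl: 1 × 442 = 442
    Σ(formed) = 5556 kJ
  ΔH_1 = 5450 − 5556 = −106 kJ
Reaction 2:
  Bonds broken (reactants):
    C-C: 3 × 338 = 1014
    C-H: 10 × 420 = 4200
    Σ(broken) = 5214 kJ
  Bonds formed (products):
    C-H: 8 × 420 = 3360
    C=C: 2 × 638 = 1276
    H-H: 1 × 452 = 452
    Σ(formed) = 5088 kJ
  ΔH_2 = 5214 − 5088 = +126 kJ
ΔH_1 − ΔH_2 = −232 kJ, so reaction 1 has the more negative ΔH; |ΔH_1 − ΔH_2| = 232 kJ.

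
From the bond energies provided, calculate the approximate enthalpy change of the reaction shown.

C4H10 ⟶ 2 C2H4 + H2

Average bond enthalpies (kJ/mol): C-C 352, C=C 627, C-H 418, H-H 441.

ΔH ≈ +197 kJ

Bonds broken (reactants):
  C-C: 3 × 352 = 1056
  C-H: 10 × 418 = 4180
  Σ(broken) = 5236 kJ
Bonds formed (products):
  C-H: 8 × 418 = 3344
  C=C: 2 × 627 = 1254
  H-H: 1 × 441 = 441
  Σ(formed) = 5039 kJ
ΔH = Σ(broken) − Σ(formed) = 5236 − 5039 = +197 kJ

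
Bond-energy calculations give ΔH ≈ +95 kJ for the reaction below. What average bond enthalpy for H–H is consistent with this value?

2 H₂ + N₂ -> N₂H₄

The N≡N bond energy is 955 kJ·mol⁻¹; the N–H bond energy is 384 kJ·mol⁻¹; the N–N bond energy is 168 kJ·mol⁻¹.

Let D be the H–H bond energy.
Σ(broken) = 2×D + 1×955 = 955 + 2D
Σ(formed) = 4×384 + 1×168 = 1704
ΔH = Σ(broken) − Σ(formed) = (955 + 2D) − (1704) = −749 + 2D
Setting this equal to +95 kJ gives 2D = 844, so D = 422 kJ/mol.

D(H–H) ≈ 422 kJ/mol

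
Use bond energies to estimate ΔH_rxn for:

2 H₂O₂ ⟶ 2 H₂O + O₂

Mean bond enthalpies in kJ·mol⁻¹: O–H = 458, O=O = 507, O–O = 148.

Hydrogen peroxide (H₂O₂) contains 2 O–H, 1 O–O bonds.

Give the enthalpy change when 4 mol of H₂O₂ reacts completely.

ΔH = −422 kJ

Bonds broken (reactants):
  O–H: 4 × 458 = 1832
  O–O: 2 × 148 = 296
  Σ(broken) = 2128 kJ
Bonds formed (products):
  O–H: 4 × 458 = 1832
  O=O: 1 × 507 = 507
  Σ(formed) = 2339 kJ
ΔH = Σ(broken) − Σ(formed) = 2128 − 2339 = −211 kJ
For 2× the reaction as written: 2 × (−211) = −422 kJ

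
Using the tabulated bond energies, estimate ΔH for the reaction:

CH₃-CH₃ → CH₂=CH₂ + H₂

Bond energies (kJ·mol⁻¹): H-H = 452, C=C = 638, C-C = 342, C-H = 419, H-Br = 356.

ΔH ≈ +90 kJ

Bonds broken (reactants):
  C-C: 1 × 342 = 342
  C-H: 6 × 419 = 2514
  Σ(broken) = 2856 kJ
Bonds formed (products):
  C-H: 4 × 419 = 1676
  C=C: 1 × 638 = 638
  H-H: 1 × 452 = 452
  Σ(formed) = 2766 kJ
ΔH = Σ(broken) − Σ(formed) = 2856 − 2766 = +90 kJ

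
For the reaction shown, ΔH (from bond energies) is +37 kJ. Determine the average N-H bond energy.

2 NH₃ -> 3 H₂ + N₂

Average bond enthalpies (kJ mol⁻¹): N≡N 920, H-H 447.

D(N-H) ≈ 383 kJ/mol

Let D be the N-H bond energy.
Σ(broken) = 6×D = 6D
Σ(formed) = 3×447 + 1×920 = 2261
ΔH = Σ(broken) − Σ(formed) = (6D) − (2261) = −2261 + 6D
Setting this equal to +37 kJ gives 6D = 2298, so D = 383 kJ/mol.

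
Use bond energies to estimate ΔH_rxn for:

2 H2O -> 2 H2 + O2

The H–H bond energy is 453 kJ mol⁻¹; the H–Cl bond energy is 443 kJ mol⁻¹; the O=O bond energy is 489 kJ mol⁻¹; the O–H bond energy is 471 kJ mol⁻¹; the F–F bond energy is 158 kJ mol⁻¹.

ΔH ≈ +489 kJ

Bonds broken (reactants):
  O–H: 4 × 471 = 1884
  Σ(broken) = 1884 kJ
Bonds formed (products):
  H–H: 2 × 453 = 906
  O=O: 1 × 489 = 489
  Σ(formed) = 1395 kJ
ΔH = Σ(broken) − Σ(formed) = 1884 − 1395 = +489 kJ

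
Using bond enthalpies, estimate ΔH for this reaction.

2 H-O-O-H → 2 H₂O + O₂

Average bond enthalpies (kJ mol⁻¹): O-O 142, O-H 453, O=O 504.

Bonds broken (reactants):
  O-H: 4 × 453 = 1812
  O-O: 2 × 142 = 284
  Σ(broken) = 2096 kJ
Bonds formed (products):
  O-H: 4 × 453 = 1812
  O=O: 1 × 504 = 504
  Σ(formed) = 2316 kJ
ΔH = Σ(broken) − Σ(formed) = 2096 − 2316 = −220 kJ

ΔH ≈ −220 kJ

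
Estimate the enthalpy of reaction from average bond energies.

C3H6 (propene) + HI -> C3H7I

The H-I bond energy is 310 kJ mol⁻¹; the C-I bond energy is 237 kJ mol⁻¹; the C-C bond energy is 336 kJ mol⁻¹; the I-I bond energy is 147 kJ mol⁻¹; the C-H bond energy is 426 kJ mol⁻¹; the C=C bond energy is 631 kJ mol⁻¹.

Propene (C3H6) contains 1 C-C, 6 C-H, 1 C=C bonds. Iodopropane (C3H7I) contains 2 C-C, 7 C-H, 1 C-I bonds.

ΔH ≈ −58 kJ

Bonds broken (reactants):
  C-C: 1 × 336 = 336
  C-H: 6 × 426 = 2556
  C=C: 1 × 631 = 631
  H-I: 1 × 310 = 310
  Σ(broken) = 3833 kJ
Bonds formed (products):
  C-C: 2 × 336 = 672
  C-H: 7 × 426 = 2982
  C-I: 1 × 237 = 237
  Σ(formed) = 3891 kJ
ΔH = Σ(broken) − Σ(formed) = 3833 − 3891 = −58 kJ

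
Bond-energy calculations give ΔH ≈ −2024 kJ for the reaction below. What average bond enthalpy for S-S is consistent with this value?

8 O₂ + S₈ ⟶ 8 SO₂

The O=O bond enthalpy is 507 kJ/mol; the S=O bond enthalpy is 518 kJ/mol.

D(S-S) ≈ 276 kJ/mol

Let D be the S-S bond energy.
Σ(broken) = 8×507 + 8×D = 4056 + 8D
Σ(formed) = 16×518 = 8288
ΔH = Σ(broken) − Σ(formed) = (4056 + 8D) − (8288) = −4232 + 8D
Setting this equal to −2024 kJ gives 8D = 2208, so D = 276 kJ/mol.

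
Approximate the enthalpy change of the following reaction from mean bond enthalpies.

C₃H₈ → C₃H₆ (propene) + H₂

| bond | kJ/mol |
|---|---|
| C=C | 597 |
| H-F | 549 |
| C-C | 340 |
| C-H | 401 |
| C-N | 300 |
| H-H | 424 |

Bonds broken (reactants):
  C-C: 2 × 340 = 680
  C-H: 8 × 401 = 3208
  Σ(broken) = 3888 kJ
Bonds formed (products):
  C-C: 1 × 340 = 340
  C-H: 6 × 401 = 2406
  C=C: 1 × 597 = 597
  H-H: 1 × 424 = 424
  Σ(formed) = 3767 kJ
ΔH = Σ(broken) − Σ(formed) = 3888 − 3767 = +121 kJ

ΔH ≈ +121 kJ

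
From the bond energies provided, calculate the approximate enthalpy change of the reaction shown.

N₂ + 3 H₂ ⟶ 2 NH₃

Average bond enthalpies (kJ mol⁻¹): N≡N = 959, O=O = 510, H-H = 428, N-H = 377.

Bonds broken (reactants):
  H-H: 3 × 428 = 1284
  N≡N: 1 × 959 = 959
  Σ(broken) = 2243 kJ
Bonds formed (products):
  N-H: 6 × 377 = 2262
  Σ(formed) = 2262 kJ
ΔH = Σ(broken) − Σ(formed) = 2243 − 2262 = −19 kJ

ΔH ≈ −19 kJ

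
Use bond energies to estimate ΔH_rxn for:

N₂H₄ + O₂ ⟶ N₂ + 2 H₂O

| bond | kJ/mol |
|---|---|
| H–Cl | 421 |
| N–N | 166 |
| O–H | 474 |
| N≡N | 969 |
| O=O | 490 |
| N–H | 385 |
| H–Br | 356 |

ΔH ≈ −669 kJ

Bonds broken (reactants):
  N–H: 4 × 385 = 1540
  N–N: 1 × 166 = 166
  O=O: 1 × 490 = 490
  Σ(broken) = 2196 kJ
Bonds formed (products):
  N≡N: 1 × 969 = 969
  O–H: 4 × 474 = 1896
  Σ(formed) = 2865 kJ
ΔH = Σ(broken) − Σ(formed) = 2196 − 2865 = −669 kJ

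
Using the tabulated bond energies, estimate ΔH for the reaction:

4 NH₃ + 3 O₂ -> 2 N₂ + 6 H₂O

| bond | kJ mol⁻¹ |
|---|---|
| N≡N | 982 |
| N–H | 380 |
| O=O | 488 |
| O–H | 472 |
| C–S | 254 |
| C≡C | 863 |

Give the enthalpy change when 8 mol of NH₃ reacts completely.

ΔH = −3208 kJ

Bonds broken (reactants):
  N–H: 12 × 380 = 4560
  O=O: 3 × 488 = 1464
  Σ(broken) = 6024 kJ
Bonds formed (products):
  N≡N: 2 × 982 = 1964
  O–H: 12 × 472 = 5664
  Σ(formed) = 7628 kJ
ΔH = Σ(broken) − Σ(formed) = 6024 − 7628 = −1604 kJ
For 2× the reaction as written: 2 × (−1604) = −3208 kJ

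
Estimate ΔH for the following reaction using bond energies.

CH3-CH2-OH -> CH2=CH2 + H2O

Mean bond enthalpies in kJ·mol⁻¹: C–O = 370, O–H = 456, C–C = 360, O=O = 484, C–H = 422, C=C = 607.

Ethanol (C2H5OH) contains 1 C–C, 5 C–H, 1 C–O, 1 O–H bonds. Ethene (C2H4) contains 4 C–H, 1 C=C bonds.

Bonds broken (reactants):
  C–C: 1 × 360 = 360
  C–H: 5 × 422 = 2110
  C–O: 1 × 370 = 370
  O–H: 1 × 456 = 456
  Σ(broken) = 3296 kJ
Bonds formed (products):
  C–H: 4 × 422 = 1688
  C=C: 1 × 607 = 607
  O–H: 2 × 456 = 912
  Σ(formed) = 3207 kJ
ΔH = Σ(broken) − Σ(formed) = 3296 − 3207 = +89 kJ

ΔH ≈ +89 kJ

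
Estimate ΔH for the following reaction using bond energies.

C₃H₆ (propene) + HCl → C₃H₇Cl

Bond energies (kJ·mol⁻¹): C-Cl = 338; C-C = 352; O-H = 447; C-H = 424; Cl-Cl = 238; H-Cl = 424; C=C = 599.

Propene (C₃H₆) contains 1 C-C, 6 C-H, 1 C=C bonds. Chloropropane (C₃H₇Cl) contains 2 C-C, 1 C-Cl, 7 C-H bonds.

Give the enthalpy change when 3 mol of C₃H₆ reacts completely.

Bonds broken (reactants):
  C-C: 1 × 352 = 352
  C-H: 6 × 424 = 2544
  C=C: 1 × 599 = 599
  H-Cl: 1 × 424 = 424
  Σ(broken) = 3919 kJ
Bonds formed (products):
  C-C: 2 × 352 = 704
  C-Cl: 1 × 338 = 338
  C-H: 7 × 424 = 2968
  Σ(formed) = 4010 kJ
ΔH = Σ(broken) − Σ(formed) = 3919 − 4010 = −91 kJ
For 3× the reaction as written: 3 × (−91) = −273 kJ

ΔH = −273 kJ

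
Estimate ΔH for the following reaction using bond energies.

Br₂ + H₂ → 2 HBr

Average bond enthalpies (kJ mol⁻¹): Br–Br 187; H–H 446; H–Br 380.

ΔH ≈ −127 kJ

Bonds broken (reactants):
  Br–Br: 1 × 187 = 187
  H–H: 1 × 446 = 446
  Σ(broken) = 633 kJ
Bonds formed (products):
  H–Br: 2 × 380 = 760
  Σ(formed) = 760 kJ
ΔH = Σ(broken) − Σ(formed) = 633 − 760 = −127 kJ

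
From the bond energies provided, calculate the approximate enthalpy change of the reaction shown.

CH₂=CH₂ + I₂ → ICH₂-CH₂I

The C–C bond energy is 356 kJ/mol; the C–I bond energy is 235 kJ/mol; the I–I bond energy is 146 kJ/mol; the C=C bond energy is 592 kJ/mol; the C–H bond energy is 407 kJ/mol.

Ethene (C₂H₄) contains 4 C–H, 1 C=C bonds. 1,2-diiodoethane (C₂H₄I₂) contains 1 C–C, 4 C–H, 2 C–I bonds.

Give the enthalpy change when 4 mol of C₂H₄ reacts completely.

ΔH = −352 kJ

Bonds broken (reactants):
  C–H: 4 × 407 = 1628
  C=C: 1 × 592 = 592
  I–I: 1 × 146 = 146
  Σ(broken) = 2366 kJ
Bonds formed (products):
  C–C: 1 × 356 = 356
  C–H: 4 × 407 = 1628
  C–I: 2 × 235 = 470
  Σ(formed) = 2454 kJ
ΔH = Σ(broken) − Σ(formed) = 2366 − 2454 = −88 kJ
For 4× the reaction as written: 4 × (−88) = −352 kJ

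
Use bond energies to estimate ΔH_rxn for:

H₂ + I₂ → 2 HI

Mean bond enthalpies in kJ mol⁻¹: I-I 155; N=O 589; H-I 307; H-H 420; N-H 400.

Bonds broken (reactants):
  H-H: 1 × 420 = 420
  I-I: 1 × 155 = 155
  Σ(broken) = 575 kJ
Bonds formed (products):
  H-I: 2 × 307 = 614
  Σ(formed) = 614 kJ
ΔH = Σ(broken) − Σ(formed) = 575 − 614 = −39 kJ

ΔH ≈ −39 kJ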